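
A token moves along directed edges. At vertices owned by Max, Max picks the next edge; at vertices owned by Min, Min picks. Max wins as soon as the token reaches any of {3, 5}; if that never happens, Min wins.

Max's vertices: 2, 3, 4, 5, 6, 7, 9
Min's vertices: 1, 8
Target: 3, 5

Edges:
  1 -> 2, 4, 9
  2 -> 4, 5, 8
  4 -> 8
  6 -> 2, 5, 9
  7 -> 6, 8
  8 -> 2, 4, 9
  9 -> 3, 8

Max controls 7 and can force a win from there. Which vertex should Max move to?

6

A0 = {3, 5}
A1: add {2, 6, 9} — 2 (Max) has 2→5; 6 (Max) has 6→5; 9 (Max) has 9→3.
A2: add {7} — 7 (Max) has 7→6.
A3 = A2; e.g. 1 (Min) can still go to 4. Fixed point.
From 7, successor 6 is in the attractor (rank 1); the other successor 8 is not.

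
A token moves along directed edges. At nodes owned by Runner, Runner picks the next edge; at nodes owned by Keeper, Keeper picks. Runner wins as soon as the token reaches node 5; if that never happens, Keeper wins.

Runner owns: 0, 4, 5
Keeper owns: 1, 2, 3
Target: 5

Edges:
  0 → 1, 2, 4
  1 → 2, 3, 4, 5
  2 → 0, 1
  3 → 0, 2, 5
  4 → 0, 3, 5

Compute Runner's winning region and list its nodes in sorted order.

A0 = {5}
A1: add {4} — 4 (Runner) has 4→5.
A2: add {0} — 0 (Runner) has 0→4.
A3 = A2; e.g. 1 (Keeper) can still go to 2. Fixed point.
Runner's winning region = {0, 4, 5}.

0, 4, 5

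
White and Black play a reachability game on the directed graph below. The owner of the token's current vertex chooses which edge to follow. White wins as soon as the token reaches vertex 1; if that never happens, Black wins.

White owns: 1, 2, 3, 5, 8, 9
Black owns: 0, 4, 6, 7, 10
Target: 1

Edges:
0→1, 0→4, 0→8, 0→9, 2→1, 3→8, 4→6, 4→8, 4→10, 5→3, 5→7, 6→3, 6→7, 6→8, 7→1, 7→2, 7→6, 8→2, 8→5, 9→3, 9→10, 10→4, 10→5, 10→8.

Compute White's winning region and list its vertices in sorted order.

1, 2, 3, 5, 8, 9

A0 = {1}
A1: add {2} — 2 (White) has 2→1.
A2: add {8} — 8 (White) has 8→2.
A3: add {3} — 3 (White) has 3→8.
A4: add {5, 9} — 5 (White) has 5→3; 9 (White) has 9→3.
A5 = A4; e.g. 0 (Black) can still go to 4. Fixed point.
White's winning region = {1, 2, 3, 5, 8, 9}.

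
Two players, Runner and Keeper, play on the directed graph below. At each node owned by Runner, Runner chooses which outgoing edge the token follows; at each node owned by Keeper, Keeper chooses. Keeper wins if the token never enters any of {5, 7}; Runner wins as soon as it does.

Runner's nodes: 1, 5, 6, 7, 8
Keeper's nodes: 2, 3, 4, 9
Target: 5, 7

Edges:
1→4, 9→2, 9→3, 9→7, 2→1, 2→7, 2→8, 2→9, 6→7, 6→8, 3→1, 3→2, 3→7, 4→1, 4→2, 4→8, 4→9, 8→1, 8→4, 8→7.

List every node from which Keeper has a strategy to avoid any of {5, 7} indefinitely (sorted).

1, 2, 3, 4, 9

A0 = {5, 7}
A1: add {6, 8} — 6 (Runner) has 6→7; 8 (Runner) has 8→7.
A2 = A1; e.g. 1 (Runner) has no edge into A1. Fixed point.
Runner's attractor = {5, 6, 7, 8}; Keeper avoids the target exactly from the complement.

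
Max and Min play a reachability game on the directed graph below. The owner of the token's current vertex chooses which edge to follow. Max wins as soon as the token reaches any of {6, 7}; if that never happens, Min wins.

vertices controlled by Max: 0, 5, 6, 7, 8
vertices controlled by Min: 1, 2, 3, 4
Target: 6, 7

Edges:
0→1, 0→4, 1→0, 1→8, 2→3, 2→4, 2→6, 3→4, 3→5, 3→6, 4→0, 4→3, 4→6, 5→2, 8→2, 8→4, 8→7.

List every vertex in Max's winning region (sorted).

A0 = {6, 7}
A1: add {8} — 8 (Max) has 8→7.
A2 = A1; e.g. 0 (Max) has no edge into A1. Fixed point.
Max's winning region = {6, 7, 8}.

6, 7, 8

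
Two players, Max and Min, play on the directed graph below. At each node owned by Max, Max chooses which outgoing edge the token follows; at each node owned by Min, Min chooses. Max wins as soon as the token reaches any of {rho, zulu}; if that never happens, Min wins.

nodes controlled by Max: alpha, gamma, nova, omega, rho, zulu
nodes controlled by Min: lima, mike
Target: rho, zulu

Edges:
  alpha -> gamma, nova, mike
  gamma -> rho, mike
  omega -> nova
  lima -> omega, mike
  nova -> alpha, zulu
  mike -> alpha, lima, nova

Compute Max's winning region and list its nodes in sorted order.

A0 = {rho, zulu}
A1: add {gamma, nova} — gamma (Max) has gamma→rho; nova (Max) has nova→zulu.
A2: add {alpha, omega} — alpha (Max) has alpha→gamma; omega (Max) has omega→nova.
A3 = A2; e.g. lima (Min) can still go to mike. Fixed point.
Max's winning region = {alpha, gamma, nova, omega, rho, zulu}.

alpha, gamma, nova, omega, rho, zulu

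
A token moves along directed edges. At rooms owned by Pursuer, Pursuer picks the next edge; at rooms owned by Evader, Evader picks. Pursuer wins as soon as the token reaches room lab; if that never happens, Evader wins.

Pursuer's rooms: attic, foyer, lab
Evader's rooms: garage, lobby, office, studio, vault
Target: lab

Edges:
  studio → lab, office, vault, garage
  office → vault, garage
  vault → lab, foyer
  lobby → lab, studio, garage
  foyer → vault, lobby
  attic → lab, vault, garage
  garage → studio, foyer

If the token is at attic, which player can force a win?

Pursuer

A0 = {lab}
A1: add {attic} — attic (Pursuer) has attic→lab.
A2 = A1; e.g. studio (Evader) can still go to office. Fixed point.
attic ∈ A1, so Pursuer can force the target.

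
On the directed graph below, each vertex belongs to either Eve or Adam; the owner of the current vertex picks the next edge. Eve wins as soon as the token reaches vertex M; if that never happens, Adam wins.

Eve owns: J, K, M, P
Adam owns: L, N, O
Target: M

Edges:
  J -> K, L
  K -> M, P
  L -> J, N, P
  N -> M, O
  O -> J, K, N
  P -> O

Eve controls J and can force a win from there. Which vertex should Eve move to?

K

A0 = {M}
A1: add {K} — K (Eve) has K→M.
A2: add {J} — J (Eve) has J→K.
A3 = A2; e.g. L (Adam) can still go to N. Fixed point.
From J, successor K is in the attractor (rank 1); the other successor L is not.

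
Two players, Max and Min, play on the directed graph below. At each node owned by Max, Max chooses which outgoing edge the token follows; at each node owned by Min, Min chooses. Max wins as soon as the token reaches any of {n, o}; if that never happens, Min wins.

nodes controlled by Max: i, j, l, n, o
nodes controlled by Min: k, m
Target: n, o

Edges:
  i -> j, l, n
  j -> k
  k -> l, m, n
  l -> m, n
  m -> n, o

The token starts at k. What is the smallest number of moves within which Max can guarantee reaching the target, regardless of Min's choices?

2

A0 = {n, o}
A1: add {i, l, m} — i (Max) has i→n; l (Max) has l→n; m (Min): all of {n, o} already in.
A2: add {k} — k (Min): all of {l, m, n} already in.
k enters the attractor at level 2, so Max can force the target in 2 moves from there.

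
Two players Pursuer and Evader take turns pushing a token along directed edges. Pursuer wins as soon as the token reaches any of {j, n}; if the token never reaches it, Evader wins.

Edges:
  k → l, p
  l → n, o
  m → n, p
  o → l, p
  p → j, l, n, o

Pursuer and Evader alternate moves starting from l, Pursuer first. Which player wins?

Pursuer

Track states (vertex, player-to-move).
A0 = {(j,Pursuer), (j,Evader), (n,Pursuer), (n,Evader)}
A1: add {(l,Pursuer), (m,Pursuer), (p,Pursuer)}.
(l,Pursuer) ∈ A1 ⇒ Pursuer forces the target.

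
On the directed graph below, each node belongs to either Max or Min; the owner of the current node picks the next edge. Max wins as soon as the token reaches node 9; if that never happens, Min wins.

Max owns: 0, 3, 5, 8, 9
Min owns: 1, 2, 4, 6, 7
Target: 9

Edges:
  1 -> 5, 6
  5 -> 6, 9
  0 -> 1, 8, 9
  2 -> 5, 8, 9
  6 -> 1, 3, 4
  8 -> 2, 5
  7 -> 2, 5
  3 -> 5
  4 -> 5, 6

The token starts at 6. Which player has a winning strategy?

Min

A0 = {9}
A1: add {0, 5} — 0 (Max) has 0→9; 5 (Max) has 5→9.
A2: add {3, 8} — 3 (Max) has 3→5; 8 (Max) has 8→5.
A3: add {2} — 2 (Min): all of {5, 8, 9} already in.
A4: add {7} — 7 (Min): all of {2, 5} already in.
A5 = A4; e.g. 1 (Min) can still go to 6. Fixed point.
6 never enters the attractor, so Min can avoid the target forever.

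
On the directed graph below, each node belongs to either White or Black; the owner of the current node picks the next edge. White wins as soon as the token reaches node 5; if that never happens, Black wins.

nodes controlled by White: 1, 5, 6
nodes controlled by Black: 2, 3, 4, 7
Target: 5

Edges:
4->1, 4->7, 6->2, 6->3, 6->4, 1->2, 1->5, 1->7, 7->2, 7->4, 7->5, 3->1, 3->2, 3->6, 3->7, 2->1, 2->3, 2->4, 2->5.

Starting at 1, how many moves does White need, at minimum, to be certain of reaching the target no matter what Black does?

1

A0 = {5}
A1: add {1} — 1 (White) has 1→5.
A2 = A1; e.g. 2 (Black) can still go to 3. Fixed point.
1 enters the attractor at level 1, so White can force the target in 1 move from there.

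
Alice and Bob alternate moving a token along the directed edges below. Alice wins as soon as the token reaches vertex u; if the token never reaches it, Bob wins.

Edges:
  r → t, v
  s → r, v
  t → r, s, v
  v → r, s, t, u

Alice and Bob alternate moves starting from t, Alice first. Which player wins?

Track states (vertex, player-to-move).
A0 = {(u,Alice), (u,Bob)}
A1: add {(v,Alice)}.
A2 = A1; e.g. (r,Alice) stays out. (t,Alice) never enters ⇒ Bob avoids the target.

Bob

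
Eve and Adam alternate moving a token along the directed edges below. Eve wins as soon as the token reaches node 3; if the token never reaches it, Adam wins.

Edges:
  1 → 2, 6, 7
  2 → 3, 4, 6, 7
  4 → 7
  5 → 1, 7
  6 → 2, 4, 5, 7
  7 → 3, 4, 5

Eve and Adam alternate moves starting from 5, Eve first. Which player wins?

Track states (vertex, player-to-move).
A0 = {(3,Eve), (3,Adam)}
A1: add {(2,Eve), (7,Eve)}.
A2: add {(4,Adam)}.
A3: add {(6,Eve)}.
A4: add {(1,Adam)}.
A5: add {(5,Eve)}.
(5,Eve) ∈ A5 ⇒ Eve forces the target.

Eve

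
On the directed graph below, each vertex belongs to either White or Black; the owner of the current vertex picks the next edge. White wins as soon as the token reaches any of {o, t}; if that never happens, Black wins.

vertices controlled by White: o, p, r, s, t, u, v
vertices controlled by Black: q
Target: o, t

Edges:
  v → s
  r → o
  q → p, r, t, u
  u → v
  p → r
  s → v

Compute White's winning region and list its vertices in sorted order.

A0 = {o, t}
A1: add {r} — r (White) has r→o.
A2: add {p} — p (White) has p→r.
A3 = A2; e.g. q (Black) can still go to u. Fixed point.
White's winning region = {o, p, r, t}.

o, p, r, t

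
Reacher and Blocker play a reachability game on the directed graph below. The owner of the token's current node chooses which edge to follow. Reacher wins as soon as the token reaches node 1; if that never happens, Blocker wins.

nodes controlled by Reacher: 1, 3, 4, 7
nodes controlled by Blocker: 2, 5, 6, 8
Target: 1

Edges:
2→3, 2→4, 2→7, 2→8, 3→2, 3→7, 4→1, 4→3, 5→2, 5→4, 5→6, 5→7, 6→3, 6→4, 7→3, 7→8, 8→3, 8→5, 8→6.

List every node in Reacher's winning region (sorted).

1, 4

A0 = {1}
A1: add {4} — 4 (Reacher) has 4→1.
A2 = A1; e.g. 2 (Blocker) can still go to 3. Fixed point.
Reacher's winning region = {1, 4}.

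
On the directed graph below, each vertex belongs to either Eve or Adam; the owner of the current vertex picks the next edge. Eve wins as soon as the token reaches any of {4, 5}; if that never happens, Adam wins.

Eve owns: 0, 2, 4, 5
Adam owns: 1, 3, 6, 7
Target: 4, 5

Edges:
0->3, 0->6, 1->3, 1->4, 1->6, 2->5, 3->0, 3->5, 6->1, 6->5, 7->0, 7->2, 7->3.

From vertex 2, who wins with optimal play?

A0 = {4, 5}
A1: add {2} — 2 (Eve) has 2→5.
A2 = A1; e.g. 0 (Eve) has no edge into A1. Fixed point.
2 ∈ A1, so Eve can force the target.

Eve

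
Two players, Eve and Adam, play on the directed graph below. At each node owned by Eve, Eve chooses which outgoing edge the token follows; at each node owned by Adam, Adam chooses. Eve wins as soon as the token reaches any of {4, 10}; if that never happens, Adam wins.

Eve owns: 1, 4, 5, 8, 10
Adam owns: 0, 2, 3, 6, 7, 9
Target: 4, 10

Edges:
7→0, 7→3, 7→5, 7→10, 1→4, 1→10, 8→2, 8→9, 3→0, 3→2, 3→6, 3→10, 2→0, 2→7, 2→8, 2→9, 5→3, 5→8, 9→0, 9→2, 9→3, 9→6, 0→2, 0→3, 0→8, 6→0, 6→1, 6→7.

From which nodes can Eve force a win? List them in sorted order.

1, 4, 10

A0 = {4, 10}
A1: add {1} — 1 (Eve) has 1→4.
A2 = A1; e.g. 0 (Adam) can still go to 2. Fixed point.
Eve's winning region = {1, 4, 10}.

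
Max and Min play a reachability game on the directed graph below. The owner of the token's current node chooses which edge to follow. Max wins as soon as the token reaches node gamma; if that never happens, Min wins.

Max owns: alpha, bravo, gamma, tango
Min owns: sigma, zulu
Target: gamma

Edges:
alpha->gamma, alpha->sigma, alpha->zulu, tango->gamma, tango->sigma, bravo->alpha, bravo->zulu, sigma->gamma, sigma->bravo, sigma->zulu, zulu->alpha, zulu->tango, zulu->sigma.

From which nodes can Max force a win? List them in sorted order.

A0 = {gamma}
A1: add {alpha, tango} — alpha (Max) has alpha→gamma; tango (Max) has tango→gamma.
A2: add {bravo} — bravo (Max) has bravo→alpha.
A3 = A2; e.g. sigma (Min) can still go to zulu. Fixed point.
Max's winning region = {alpha, bravo, gamma, tango}.

alpha, bravo, gamma, tango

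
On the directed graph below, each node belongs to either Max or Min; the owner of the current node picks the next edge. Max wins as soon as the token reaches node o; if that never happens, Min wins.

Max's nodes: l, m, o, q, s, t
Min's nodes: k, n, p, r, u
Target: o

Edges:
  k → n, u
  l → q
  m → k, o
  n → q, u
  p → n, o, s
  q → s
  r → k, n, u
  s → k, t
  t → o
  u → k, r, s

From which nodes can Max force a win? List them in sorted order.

A0 = {o}
A1: add {m, t} — m (Max) has m→o; t (Max) has t→o.
A2: add {s} — s (Max) has s→t.
A3: add {q} — q (Max) has q→s.
A4: add {l} — l (Max) has l→q.
A5 = A4; e.g. k (Min) can still go to n. Fixed point.
Max's winning region = {l, m, o, q, s, t}.

l, m, o, q, s, t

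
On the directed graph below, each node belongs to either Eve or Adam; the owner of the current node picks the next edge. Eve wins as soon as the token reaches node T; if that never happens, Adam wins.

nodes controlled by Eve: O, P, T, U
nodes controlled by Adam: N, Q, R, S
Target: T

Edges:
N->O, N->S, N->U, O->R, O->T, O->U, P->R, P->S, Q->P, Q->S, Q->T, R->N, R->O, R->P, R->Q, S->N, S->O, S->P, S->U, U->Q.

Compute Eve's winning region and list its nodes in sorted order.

O, T

A0 = {T}
A1: add {O} — O (Eve) has O→T.
A2 = A1; e.g. N (Adam) can still go to S. Fixed point.
Eve's winning region = {O, T}.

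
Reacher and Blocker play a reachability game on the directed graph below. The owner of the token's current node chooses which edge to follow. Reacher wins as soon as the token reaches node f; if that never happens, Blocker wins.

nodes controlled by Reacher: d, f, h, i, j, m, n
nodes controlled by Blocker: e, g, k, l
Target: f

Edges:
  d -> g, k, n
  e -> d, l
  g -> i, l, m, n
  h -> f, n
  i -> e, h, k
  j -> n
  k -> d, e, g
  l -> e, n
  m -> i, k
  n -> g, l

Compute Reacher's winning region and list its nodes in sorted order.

f, h, i, m

A0 = {f}
A1: add {h} — h (Reacher) has h→f.
A2: add {i} — i (Reacher) has i→h.
A3: add {m} — m (Reacher) has m→i.
A4 = A3; e.g. d (Reacher) has no edge into A3. Fixed point.
Reacher's winning region = {f, h, i, m}.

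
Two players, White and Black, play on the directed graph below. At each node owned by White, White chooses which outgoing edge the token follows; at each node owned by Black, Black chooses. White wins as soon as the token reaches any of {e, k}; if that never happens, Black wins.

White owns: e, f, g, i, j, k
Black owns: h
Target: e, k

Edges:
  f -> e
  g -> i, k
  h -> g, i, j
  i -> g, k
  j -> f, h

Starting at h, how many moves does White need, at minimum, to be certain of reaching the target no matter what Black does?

A0 = {e, k}
A1: add {f, g, i} — f (White) has f→e; g (White) has g→k; i (White) has i→k.
A2: add {j} — j (White) has j→f.
A3: add {h} — h (Black): all of {g, i, j} already in.
A3 = all vertices. Fixed point.
h enters the attractor at level 3, so White can force the target in 3 moves from there.

3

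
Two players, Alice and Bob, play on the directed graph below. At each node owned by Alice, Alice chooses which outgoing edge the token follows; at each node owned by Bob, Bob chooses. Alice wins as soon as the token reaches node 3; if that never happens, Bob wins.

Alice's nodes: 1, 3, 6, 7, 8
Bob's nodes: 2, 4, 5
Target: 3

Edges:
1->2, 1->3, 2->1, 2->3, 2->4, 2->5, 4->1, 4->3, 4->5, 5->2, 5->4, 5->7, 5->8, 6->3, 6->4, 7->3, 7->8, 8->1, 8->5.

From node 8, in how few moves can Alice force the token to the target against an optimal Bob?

2

A0 = {3}
A1: add {1, 6, 7} — 1 (Alice) has 1→3; 6 (Alice) has 6→3; 7 (Alice) has 7→3.
A2: add {8} — 8 (Alice) has 8→1.
A3 = A2; e.g. 2 (Bob) can still go to 4. Fixed point.
8 enters the attractor at level 2, so Alice can force the target in 2 moves from there.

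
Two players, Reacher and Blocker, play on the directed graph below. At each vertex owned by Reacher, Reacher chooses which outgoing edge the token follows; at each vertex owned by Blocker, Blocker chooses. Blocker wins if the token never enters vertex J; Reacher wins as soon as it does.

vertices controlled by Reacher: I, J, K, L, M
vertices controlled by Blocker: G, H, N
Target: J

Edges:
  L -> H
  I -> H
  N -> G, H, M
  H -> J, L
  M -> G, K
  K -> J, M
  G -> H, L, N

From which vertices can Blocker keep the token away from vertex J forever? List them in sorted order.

A0 = {J}
A1: add {K} — K (Reacher) has K→J.
A2: add {M} — M (Reacher) has M→K.
A3 = A2; e.g. G (Blocker) can still go to H. Fixed point.
Reacher's attractor = {J, K, M}; Blocker avoids the target exactly from the complement.

G, H, I, L, N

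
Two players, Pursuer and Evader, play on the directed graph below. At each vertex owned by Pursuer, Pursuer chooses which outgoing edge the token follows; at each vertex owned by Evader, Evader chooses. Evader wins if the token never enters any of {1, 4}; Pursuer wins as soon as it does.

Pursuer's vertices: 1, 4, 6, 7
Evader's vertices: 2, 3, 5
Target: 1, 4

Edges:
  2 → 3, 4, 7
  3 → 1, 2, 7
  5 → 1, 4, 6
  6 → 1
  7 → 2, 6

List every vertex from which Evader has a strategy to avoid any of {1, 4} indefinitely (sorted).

A0 = {1, 4}
A1: add {6} — 6 (Pursuer) has 6→1.
A2: add {5, 7} — 5 (Evader): all of {1, 4, 6} already in; 7 (Pursuer) has 7→6.
A3 = A2; e.g. 2 (Evader) can still go to 3. Fixed point.
Pursuer's attractor = {1, 4, 5, 6, 7}; Evader avoids the target exactly from the complement.

2, 3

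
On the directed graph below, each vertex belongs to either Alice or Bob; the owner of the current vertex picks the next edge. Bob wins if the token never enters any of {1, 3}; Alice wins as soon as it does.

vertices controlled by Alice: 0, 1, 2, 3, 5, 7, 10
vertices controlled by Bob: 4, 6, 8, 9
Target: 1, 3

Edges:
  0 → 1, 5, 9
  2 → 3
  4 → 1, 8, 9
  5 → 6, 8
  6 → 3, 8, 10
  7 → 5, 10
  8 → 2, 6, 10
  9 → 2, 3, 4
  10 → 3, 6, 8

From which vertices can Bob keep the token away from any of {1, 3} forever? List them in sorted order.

4, 5, 6, 8, 9

A0 = {1, 3}
A1: add {0, 2, 10} — 0 (Alice) has 0→1; 2 (Alice) has 2→3; 10 (Alice) has 10→3.
A2: add {7} — 7 (Alice) has 7→10.
A3 = A2; e.g. 4 (Bob) can still go to 8. Fixed point.
Alice's attractor = {0, 1, 2, 3, 7, 10}; Bob avoids the target exactly from the complement.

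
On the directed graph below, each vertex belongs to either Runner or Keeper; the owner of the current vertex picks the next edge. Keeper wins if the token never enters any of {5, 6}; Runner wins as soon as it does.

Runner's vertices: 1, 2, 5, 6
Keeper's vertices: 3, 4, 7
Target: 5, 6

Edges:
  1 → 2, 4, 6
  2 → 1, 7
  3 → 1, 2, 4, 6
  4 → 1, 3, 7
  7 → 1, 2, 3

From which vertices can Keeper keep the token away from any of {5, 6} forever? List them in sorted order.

A0 = {5, 6}
A1: add {1} — 1 (Runner) has 1→6.
A2: add {2} — 2 (Runner) has 2→1.
A3 = A2; e.g. 3 (Keeper) can still go to 4. Fixed point.
Runner's attractor = {1, 2, 5, 6}; Keeper avoids the target exactly from the complement.

3, 4, 7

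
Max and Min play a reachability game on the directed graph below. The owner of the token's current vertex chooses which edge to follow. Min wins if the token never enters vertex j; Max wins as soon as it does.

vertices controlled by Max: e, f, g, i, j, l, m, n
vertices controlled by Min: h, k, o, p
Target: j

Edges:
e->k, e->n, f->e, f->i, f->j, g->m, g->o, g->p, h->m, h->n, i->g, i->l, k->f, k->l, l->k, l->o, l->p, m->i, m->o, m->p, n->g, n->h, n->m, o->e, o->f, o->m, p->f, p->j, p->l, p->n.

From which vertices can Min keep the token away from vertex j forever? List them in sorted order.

e, g, h, i, k, l, m, n, o, p

A0 = {j}
A1: add {f} — f (Max) has f→j.
A2 = A1; e.g. e (Max) has no edge into A1. Fixed point.
Max's attractor = {f, j}; Min avoids the target exactly from the complement.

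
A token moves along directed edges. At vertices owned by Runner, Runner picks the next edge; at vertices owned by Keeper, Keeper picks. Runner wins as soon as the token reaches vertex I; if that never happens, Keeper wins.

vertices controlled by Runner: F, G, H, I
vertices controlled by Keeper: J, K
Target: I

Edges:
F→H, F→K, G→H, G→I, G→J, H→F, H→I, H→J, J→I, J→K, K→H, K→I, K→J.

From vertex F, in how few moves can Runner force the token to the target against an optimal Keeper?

2

A0 = {I}
A1: add {G, H} — G (Runner) has G→I; H (Runner) has H→I.
A2: add {F} — F (Runner) has F→H.
A3 = A2; e.g. J (Keeper) can still go to K. Fixed point.
F enters the attractor at level 2, so Runner can force the target in 2 moves from there.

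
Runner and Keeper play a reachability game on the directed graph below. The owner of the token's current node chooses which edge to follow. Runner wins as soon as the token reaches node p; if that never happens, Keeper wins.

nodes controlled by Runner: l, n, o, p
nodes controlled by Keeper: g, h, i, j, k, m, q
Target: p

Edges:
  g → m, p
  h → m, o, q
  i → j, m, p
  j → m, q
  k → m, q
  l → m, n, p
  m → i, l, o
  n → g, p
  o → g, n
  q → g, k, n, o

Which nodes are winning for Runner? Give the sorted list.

l, n, o, p

A0 = {p}
A1: add {l, n} — l (Runner) has l→p; n (Runner) has n→p.
A2: add {o} — o (Runner) has o→n.
A3 = A2; e.g. g (Keeper) can still go to m. Fixed point.
Runner's winning region = {l, n, o, p}.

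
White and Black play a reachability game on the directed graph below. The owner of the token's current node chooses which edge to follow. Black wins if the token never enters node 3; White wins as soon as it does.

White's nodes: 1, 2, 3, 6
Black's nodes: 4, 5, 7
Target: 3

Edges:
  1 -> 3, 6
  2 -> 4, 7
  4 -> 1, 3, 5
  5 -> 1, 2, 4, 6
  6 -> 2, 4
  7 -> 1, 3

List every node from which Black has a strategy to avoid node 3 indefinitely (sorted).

A0 = {3}
A1: add {1} — 1 (White) has 1→3.
A2: add {7} — 7 (Black): all of {1, 3} already in.
A3: add {2} — 2 (White) has 2→7.
A4: add {6} — 6 (White) has 6→2.
A5 = A4; e.g. 4 (Black) can still go to 5. Fixed point.
White's attractor = {1, 2, 3, 6, 7}; Black avoids the target exactly from the complement.

4, 5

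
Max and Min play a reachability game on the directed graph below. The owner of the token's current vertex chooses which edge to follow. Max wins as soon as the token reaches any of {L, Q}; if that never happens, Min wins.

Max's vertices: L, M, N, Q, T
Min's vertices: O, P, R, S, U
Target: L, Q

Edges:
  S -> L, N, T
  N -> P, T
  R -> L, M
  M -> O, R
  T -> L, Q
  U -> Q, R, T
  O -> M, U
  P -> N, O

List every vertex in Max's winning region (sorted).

L, N, Q, S, T

A0 = {L, Q}
A1: add {T} — T (Max) has T→L.
A2: add {N} — N (Max) has N→T.
A3: add {S} — S (Min): all of {L, N, T} already in.
A4 = A3; e.g. M (Max) has no edge into A3. Fixed point.
Max's winning region = {L, N, Q, S, T}.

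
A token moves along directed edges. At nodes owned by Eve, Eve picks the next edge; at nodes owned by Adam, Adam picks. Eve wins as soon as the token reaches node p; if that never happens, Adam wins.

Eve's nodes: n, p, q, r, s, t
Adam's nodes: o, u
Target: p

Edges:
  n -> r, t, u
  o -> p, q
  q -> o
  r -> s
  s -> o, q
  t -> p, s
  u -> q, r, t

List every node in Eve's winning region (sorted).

n, p, t

A0 = {p}
A1: add {t} — t (Eve) has t→p.
A2: add {n} — n (Eve) has n→t.
A3 = A2; e.g. o (Adam) can still go to q. Fixed point.
Eve's winning region = {n, p, t}.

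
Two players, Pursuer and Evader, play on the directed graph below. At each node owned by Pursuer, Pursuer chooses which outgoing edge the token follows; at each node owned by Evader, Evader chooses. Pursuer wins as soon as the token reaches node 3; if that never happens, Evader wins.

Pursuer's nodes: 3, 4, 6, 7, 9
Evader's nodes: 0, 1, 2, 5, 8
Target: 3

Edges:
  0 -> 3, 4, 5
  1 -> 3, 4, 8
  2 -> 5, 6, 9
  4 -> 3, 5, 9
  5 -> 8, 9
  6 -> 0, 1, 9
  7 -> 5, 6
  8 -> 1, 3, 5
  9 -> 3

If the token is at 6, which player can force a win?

A0 = {3}
A1: add {4, 9} — 4 (Pursuer) has 4→3; 9 (Pursuer) has 9→3.
A2: add {6} — 6 (Pursuer) has 6→9.
6 ∈ A2, so Pursuer can force the target.

Pursuer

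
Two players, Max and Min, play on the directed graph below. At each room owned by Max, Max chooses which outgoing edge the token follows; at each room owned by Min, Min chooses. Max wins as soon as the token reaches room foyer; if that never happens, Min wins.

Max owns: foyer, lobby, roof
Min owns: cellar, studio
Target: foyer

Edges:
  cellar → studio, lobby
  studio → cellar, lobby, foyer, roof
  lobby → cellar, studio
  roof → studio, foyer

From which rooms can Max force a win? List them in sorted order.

foyer, roof

A0 = {foyer}
A1: add {roof} — roof (Max) has roof→foyer.
A2 = A1; e.g. cellar (Min) can still go to studio. Fixed point.
Max's winning region = {foyer, roof}.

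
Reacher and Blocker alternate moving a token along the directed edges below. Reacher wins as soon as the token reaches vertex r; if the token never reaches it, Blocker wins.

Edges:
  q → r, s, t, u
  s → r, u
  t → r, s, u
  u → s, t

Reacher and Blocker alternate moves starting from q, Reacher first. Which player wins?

Track states (vertex, player-to-move).
A0 = {(r,Reacher), (r,Blocker)}
A1: add {(q,Reacher), (s,Reacher), (t,Reacher)}.
(q,Reacher) ∈ A1 ⇒ Reacher forces the target.

Reacher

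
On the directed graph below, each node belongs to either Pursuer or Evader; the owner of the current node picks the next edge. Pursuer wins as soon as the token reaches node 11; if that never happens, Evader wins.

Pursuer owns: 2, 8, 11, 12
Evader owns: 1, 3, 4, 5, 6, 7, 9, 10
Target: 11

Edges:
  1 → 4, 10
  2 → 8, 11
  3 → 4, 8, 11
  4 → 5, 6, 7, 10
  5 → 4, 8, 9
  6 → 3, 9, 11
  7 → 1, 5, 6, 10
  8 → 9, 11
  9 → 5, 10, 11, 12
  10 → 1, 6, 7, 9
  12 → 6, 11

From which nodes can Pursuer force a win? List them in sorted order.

2, 8, 11, 12

A0 = {11}
A1: add {2, 8, 12} — 2 (Pursuer) has 2→11; 8 (Pursuer) has 8→11; 12 (Pursuer) has 12→11.
A2 = A1; e.g. 1 (Evader) can still go to 4. Fixed point.
Pursuer's winning region = {2, 8, 11, 12}.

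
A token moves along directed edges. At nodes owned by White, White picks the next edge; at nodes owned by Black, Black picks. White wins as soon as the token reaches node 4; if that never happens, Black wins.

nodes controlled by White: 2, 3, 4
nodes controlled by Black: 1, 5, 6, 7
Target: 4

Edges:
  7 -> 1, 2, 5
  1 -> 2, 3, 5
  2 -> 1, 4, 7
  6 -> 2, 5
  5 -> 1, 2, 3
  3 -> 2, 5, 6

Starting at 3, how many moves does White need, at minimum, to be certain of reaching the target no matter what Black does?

A0 = {4}
A1: add {2} — 2 (White) has 2→4.
A2: add {3} — 3 (White) has 3→2.
A3 = A2; e.g. 1 (Black) can still go to 5. Fixed point.
3 enters the attractor at level 2, so White can force the target in 2 moves from there.

2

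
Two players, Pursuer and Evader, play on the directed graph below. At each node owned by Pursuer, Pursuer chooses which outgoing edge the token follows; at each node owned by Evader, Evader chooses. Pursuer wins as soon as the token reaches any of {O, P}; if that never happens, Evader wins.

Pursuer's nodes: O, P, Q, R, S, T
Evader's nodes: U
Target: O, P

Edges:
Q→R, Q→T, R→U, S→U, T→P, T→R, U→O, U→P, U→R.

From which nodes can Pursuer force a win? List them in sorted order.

O, P, Q, T

A0 = {O, P}
A1: add {T} — T (Pursuer) has T→P.
A2: add {Q} — Q (Pursuer) has Q→T.
A3 = A2; e.g. R (Pursuer) has no edge into A2. Fixed point.
Pursuer's winning region = {O, P, Q, T}.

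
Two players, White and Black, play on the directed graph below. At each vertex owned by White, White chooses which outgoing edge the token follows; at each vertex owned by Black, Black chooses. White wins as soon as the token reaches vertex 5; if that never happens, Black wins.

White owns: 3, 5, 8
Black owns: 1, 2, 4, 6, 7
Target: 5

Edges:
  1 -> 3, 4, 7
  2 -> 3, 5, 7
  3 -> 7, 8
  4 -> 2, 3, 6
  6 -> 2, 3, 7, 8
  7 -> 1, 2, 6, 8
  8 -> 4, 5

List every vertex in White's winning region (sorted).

A0 = {5}
A1: add {8} — 8 (White) has 8→5.
A2: add {3} — 3 (White) has 3→8.
A3 = A2; e.g. 1 (Black) can still go to 4. Fixed point.
White's winning region = {3, 5, 8}.

3, 5, 8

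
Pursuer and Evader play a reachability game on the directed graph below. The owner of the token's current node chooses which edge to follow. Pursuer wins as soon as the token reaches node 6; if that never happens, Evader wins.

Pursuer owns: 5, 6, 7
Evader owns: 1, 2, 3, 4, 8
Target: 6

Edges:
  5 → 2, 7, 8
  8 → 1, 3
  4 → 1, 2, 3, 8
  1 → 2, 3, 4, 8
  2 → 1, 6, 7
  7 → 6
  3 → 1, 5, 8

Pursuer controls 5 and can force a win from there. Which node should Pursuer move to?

A0 = {6}
A1: add {7} — 7 (Pursuer) has 7→6.
A2: add {5} — 5 (Pursuer) has 5→7.
A3 = A2; e.g. 1 (Evader) can still go to 2. Fixed point.
From 5, successor 7 is in the attractor (rank 1); the other successors 2, 8 are not.

7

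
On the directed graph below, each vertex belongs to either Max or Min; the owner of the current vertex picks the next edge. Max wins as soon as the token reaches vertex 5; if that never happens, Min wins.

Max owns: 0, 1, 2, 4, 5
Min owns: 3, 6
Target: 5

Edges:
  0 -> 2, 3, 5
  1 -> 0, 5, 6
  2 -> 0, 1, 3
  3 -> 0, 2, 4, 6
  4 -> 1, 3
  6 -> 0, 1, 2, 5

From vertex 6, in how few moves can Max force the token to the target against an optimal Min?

A0 = {5}
A1: add {0, 1} — 0 (Max) has 0→5; 1 (Max) has 1→5.
A2: add {2, 4} — 2 (Max) has 2→0; 4 (Max) has 4→1.
A3: add {6} — 6 (Min): all of {0, 1, 2, 5} already in.
6 enters the attractor at level 3, so Max can force the target in 3 moves from there.

3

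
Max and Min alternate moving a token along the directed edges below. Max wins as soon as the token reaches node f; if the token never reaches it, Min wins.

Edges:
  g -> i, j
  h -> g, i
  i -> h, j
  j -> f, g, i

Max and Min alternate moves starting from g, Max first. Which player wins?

Track states (vertex, player-to-move).
A0 = {(f,Max), (f,Min)}
A1: add {(j,Max)}.
A2 = A1; e.g. (g,Max) stays out. (g,Max) never enters ⇒ Min avoids the target.

Min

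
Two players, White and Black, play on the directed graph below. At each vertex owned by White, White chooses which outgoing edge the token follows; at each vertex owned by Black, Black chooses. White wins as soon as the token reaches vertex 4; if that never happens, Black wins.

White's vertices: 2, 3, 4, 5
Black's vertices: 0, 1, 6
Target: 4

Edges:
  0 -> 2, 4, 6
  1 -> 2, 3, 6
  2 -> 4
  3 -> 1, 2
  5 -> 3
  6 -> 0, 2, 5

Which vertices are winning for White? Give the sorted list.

A0 = {4}
A1: add {2} — 2 (White) has 2→4.
A2: add {3} — 3 (White) has 3→2.
A3: add {5} — 5 (White) has 5→3.
A4 = A3; e.g. 0 (Black) can still go to 6. Fixed point.
White's winning region = {2, 3, 4, 5}.

2, 3, 4, 5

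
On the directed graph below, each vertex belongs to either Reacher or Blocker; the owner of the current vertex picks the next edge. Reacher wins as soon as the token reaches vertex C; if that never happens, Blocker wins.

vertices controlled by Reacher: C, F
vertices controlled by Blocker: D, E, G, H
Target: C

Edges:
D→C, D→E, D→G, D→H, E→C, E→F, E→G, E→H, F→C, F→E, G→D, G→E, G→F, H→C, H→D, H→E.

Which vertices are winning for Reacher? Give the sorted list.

A0 = {C}
A1: add {F} — F (Reacher) has F→C.
A2 = A1; e.g. D (Blocker) can still go to E. Fixed point.
Reacher's winning region = {C, F}.

C, F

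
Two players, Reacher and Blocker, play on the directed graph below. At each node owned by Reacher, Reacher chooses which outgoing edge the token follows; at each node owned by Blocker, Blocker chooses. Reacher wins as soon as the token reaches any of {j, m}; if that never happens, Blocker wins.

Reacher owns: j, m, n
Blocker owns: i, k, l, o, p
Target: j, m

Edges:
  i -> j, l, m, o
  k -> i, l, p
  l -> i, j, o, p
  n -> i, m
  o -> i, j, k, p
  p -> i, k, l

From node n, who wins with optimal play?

Reacher

A0 = {j, m}
A1: add {n} — n (Reacher) has n→m.
A2 = A1; e.g. i (Blocker) can still go to l. Fixed point.
n ∈ A1, so Reacher can force the target.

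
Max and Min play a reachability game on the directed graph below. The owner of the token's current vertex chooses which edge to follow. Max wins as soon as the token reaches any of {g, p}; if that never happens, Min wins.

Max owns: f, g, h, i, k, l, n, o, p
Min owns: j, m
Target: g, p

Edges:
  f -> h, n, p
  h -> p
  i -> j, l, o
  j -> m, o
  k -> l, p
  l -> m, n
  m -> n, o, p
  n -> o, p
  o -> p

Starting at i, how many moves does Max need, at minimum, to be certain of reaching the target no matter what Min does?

A0 = {g, p}
A1: add {f, h, k, n, o} — f (Max) has f→p; h (Max) has h→p; k (Max) has k→p; n (Max) has n→p; o (Max) has o→p.
A2: add {i, l, m} — i (Max) has i→o; l (Max) has l→n; m (Min): all of {n, o, p} already in.
i enters the attractor at level 2, so Max can force the target in 2 moves from there.

2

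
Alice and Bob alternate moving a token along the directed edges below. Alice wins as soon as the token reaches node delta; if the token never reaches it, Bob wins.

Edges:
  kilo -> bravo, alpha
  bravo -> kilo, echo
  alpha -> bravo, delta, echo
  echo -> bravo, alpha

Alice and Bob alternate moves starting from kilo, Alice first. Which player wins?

Bob

Track states (vertex, player-to-move).
A0 = {(delta,Alice), (delta,Bob)}
A1: add {(alpha,Alice)}.
A2 = A1; e.g. (kilo,Alice) stays out. (kilo,Alice) never enters ⇒ Bob avoids the target.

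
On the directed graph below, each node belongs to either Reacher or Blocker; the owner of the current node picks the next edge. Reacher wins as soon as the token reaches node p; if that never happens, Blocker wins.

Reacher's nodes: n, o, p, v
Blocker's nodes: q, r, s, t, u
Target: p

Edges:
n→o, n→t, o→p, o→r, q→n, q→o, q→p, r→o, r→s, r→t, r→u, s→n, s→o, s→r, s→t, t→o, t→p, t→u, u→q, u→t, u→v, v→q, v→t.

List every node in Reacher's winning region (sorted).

n, o, p, q, v

A0 = {p}
A1: add {o} — o (Reacher) has o→p.
A2: add {n} — n (Reacher) has n→o.
A3: add {q} — q (Blocker): all of {n, o, p} already in.
A4: add {v} — v (Reacher) has v→q.
A5 = A4; e.g. r (Blocker) can still go to s. Fixed point.
Reacher's winning region = {n, o, p, q, v}.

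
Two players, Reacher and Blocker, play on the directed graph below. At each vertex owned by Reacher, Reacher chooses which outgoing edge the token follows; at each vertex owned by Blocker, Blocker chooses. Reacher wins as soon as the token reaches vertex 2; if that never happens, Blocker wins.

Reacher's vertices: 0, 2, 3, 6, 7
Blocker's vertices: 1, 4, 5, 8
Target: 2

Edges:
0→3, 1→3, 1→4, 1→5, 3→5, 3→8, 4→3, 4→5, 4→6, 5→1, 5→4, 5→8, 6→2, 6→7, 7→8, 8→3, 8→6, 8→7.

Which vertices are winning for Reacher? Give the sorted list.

A0 = {2}
A1: add {6} — 6 (Reacher) has 6→2.
A2 = A1; e.g. 0 (Reacher) has no edge into A1. Fixed point.
Reacher's winning region = {2, 6}.

2, 6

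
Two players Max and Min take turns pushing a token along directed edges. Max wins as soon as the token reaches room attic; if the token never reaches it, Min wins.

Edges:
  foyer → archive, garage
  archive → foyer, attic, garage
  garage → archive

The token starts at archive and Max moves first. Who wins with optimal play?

Track states (vertex, player-to-move).
A0 = {(attic,Max), (attic,Min)}
A1: add {(archive,Max)}.
(archive,Max) ∈ A1 ⇒ Max forces the target.

Max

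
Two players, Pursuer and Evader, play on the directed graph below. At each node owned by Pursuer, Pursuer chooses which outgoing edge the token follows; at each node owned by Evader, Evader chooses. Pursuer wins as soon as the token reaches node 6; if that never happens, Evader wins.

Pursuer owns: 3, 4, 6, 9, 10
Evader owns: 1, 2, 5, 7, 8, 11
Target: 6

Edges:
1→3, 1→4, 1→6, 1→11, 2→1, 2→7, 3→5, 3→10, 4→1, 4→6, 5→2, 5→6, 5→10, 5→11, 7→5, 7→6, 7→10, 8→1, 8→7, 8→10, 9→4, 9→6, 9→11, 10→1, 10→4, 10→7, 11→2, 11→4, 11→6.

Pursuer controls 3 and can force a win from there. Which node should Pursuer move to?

A0 = {6}
A1: add {4, 9} — 4 (Pursuer) has 4→6; 9 (Pursuer) has 9→6.
A2: add {10} — 10 (Pursuer) has 10→4.
A3: add {3} — 3 (Pursuer) has 3→10.
A4 = A3; e.g. 1 (Evader) can still go to 11. Fixed point.
From 3, successor 10 is in the attractor (rank 2); the other successor 5 is not.

10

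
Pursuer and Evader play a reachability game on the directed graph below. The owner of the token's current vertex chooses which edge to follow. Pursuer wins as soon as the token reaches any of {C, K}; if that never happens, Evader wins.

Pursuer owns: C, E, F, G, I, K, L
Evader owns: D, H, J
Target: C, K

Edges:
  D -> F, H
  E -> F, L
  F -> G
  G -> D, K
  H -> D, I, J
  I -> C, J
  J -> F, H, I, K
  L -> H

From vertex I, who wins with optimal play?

A0 = {C, K}
A1: add {G, I} — G (Pursuer) has G→K; I (Pursuer) has I→C.
I ∈ A1, so Pursuer can force the target.

Pursuer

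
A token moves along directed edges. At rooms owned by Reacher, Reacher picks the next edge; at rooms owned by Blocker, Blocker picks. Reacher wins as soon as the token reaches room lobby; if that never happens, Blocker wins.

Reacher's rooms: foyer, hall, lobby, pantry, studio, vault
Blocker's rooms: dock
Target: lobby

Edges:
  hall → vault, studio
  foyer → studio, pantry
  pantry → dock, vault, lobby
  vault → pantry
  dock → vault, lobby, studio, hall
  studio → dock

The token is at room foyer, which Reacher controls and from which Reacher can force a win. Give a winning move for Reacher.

pantry

A0 = {lobby}
A1: add {pantry} — pantry (Reacher) has pantry→lobby.
A2: add {foyer, vault} — vault (Reacher) has vault→pantry; foyer (Reacher) has foyer→pantry.
A3: add {hall} — hall (Reacher) has hall→vault.
A4 = A3; e.g. dock (Blocker) can still go to studio. Fixed point.
From foyer, successor pantry is in the attractor (rank 1); the other successor studio is not.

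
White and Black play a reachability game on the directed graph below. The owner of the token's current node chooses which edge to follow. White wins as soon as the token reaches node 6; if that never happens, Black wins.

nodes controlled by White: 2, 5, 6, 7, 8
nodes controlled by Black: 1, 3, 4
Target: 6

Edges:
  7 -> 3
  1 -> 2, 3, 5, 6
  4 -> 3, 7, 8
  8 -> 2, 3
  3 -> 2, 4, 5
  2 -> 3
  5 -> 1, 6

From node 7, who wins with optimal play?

Black

A0 = {6}
A1: add {5} — 5 (White) has 5→6.
A2 = A1; e.g. 1 (Black) can still go to 2. Fixed point.
7 never enters the attractor, so Black can avoid the target forever.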